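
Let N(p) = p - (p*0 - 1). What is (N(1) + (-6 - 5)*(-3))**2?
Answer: 1225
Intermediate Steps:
N(p) = 1 + p (N(p) = p - (0 - 1) = p - 1*(-1) = p + 1 = 1 + p)
(N(1) + (-6 - 5)*(-3))**2 = ((1 + 1) + (-6 - 5)*(-3))**2 = (2 - 11*(-3))**2 = (2 + 33)**2 = 35**2 = 1225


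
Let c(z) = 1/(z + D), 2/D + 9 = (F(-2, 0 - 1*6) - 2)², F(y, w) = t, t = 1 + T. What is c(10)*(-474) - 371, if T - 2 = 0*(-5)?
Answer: -5455/13 ≈ -419.62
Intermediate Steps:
T = 2 (T = 2 + 0*(-5) = 2 + 0 = 2)
t = 3 (t = 1 + 2 = 3)
F(y, w) = 3
D = -¼ (D = 2/(-9 + (3 - 2)²) = 2/(-9 + 1²) = 2/(-9 + 1) = 2/(-8) = 2*(-⅛) = -¼ ≈ -0.25000)
c(z) = 1/(-¼ + z) (c(z) = 1/(z - ¼) = 1/(-¼ + z))
c(10)*(-474) - 371 = (4/(-1 + 4*10))*(-474) - 371 = (4/(-1 + 40))*(-474) - 371 = (4/39)*(-474) - 371 = -632/13 - 371 = -5455/13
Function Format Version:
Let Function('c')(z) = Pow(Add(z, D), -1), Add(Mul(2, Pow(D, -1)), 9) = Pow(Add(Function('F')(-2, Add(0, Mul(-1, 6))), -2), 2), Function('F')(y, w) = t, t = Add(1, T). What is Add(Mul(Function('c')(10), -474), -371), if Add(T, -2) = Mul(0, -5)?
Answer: Rational(-5455, 13) ≈ -419.62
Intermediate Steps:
T = 2 (T = Add(2, Mul(0, -5)) = Add(2, 0) = 2)
t = 3 (t = Add(1, 2) = 3)
Function('F')(y, w) = 3
D = Rational(-1, 4) (D = Mul(2, Pow(Add(-9, Pow(Add(3, -2), 2)), -1)) = Mul(2, Pow(Add(-9, Pow(1, 2)), -1)) = Mul(2, Pow(Add(-9, 1), -1)) = Mul(2, Pow(-8, -1)) = Mul(2, Rational(-1, 8)) = Rational(-1, 4) ≈ -0.25000)
Function('c')(z) = Pow(Add(Rational(-1, 4), z), -1) (Function('c')(z) = Pow(Add(z, Rational(-1, 4)), -1) = Pow(Add(Rational(-1, 4), z), -1))
Add(Mul(Function('c')(10), -474), -371) = Add(Mul(Mul(4, Pow(Add(-1, Mul(4, 10)), -1)), -474), -371) = Add(Mul(Mul(4, Pow(Add(-1, 40), -1)), -474), -371) = Add(Mul(Mul(4, Pow(39, -1)), -474), -371) = Add(Mul(Mul(4, Rational(1, 39)), -474), -371) = Add(Mul(Rational(4, 39), -474), -371) = Add(Rational(-632, 13), -371) = Rational(-5455, 13)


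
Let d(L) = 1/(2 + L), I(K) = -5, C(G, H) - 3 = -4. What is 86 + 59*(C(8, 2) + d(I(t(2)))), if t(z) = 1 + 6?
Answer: 22/3 ≈ 7.3333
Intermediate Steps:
t(z) = 7
C(G, H) = -1 (C(G, H) = 3 - 4 = -1)
86 + 59*(C(8, 2) + d(I(t(2)))) = 86 + 59*(-1 + 1/(2 - 5)) = 86 + 59*(-1 + 1/(-3)) = 86 + 59*(-1 - 1/3) = 86 + 59*(-4/3) = 86 - 236/3 = 22/3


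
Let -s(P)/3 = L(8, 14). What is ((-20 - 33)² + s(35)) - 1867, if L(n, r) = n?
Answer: 918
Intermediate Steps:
s(P) = -24 (s(P) = -3*8 = -24)
((-20 - 33)² + s(35)) - 1867 = ((-20 - 33)² - 24) - 1867 = ((-53)² - 24) - 1867 = (2809 - 24) - 1867 = 2785 - 1867 = 918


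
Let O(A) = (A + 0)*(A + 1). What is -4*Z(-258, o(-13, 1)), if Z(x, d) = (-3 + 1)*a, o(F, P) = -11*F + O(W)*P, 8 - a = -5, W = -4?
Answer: 104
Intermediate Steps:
a = 13 (a = 8 - 1*(-5) = 8 + 5 = 13)
O(A) = A*(1 + A)
o(F, P) = -11*F + 12*P (o(F, P) = -11*F + (-4*(1 - 4))*P = -11*F + (-4*(-3))*P = -11*F + 12*P)
Z(x, d) = -26 (Z(x, d) = (-3 + 1)*13 = -2*13 = -26)
-4*Z(-258, o(-13, 1)) = -4*(-26) = 104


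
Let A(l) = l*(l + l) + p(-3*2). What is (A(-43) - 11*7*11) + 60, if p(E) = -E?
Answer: 2917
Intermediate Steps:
A(l) = 6 + 2*l² (A(l) = l*(l + l) - (-3)*2 = l*(2*l) - 1*(-6) = 2*l² + 6 = 6 + 2*l²)
(A(-43) - 11*7*11) + 60 = ((6 + 2*(-43)²) - 11*7*11) + 60 = ((6 + 2*1849) - 77*11) + 60 = ((6 + 3698) - 847) + 60 = (3704 - 847) + 60 = 2857 + 60 = 2917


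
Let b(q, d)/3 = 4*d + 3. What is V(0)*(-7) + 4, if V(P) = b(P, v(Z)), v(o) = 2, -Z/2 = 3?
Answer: -227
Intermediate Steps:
Z = -6 (Z = -2*3 = -6)
b(q, d) = 9 + 12*d (b(q, d) = 3*(4*d + 3) = 3*(3 + 4*d) = 9 + 12*d)
V(P) = 33 (V(P) = 9 + 12*2 = 9 + 24 = 33)
V(0)*(-7) + 4 = 33*(-7) + 4 = -231 + 4 = -227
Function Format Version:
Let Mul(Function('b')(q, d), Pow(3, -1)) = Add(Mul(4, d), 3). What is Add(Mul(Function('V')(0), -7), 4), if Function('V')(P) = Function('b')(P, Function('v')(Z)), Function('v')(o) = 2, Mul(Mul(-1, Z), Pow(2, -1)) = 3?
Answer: -227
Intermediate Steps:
Z = -6 (Z = Mul(-2, 3) = -6)
Function('b')(q, d) = Add(9, Mul(12, d)) (Function('b')(q, d) = Mul(3, Add(Mul(4, d), 3)) = Mul(3, Add(3, Mul(4, d))) = Add(9, Mul(12, d)))
Function('V')(P) = 33 (Function('V')(P) = Add(9, Mul(12, 2)) = Add(9, 24) = 33)
Add(Mul(Function('V')(0), -7), 4) = Add(Mul(33, -7), 4) = Add(-231, 4) = -227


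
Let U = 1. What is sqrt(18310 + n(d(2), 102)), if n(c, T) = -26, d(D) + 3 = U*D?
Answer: 2*sqrt(4571) ≈ 135.22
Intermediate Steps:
d(D) = -3 + D (d(D) = -3 + 1*D = -3 + D)
sqrt(18310 + n(d(2), 102)) = sqrt(18310 - 26) = sqrt(18284) = 2*sqrt(4571)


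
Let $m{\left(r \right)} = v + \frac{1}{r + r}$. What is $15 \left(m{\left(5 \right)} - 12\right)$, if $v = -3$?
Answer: $- \frac{447}{2} \approx -223.5$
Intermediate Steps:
$m{\left(r \right)} = -3 + \frac{1}{2 r}$ ($m{\left(r \right)} = -3 + \frac{1}{r + r} = -3 + \frac{1}{2 r}$)
$15 \left(m{\left(5 \right)} - 12\right) = 15 \left(\left(-3 + \frac{1}{2 \cdot 5}\right) - 12\right) = 15 \left(\left(-3 + \frac{1}{2} \cdot \frac{1}{5}\right) - 12\right) = 15 \left(\left(-3 + \frac{1}{10}\right) - 12\right) = 15 \left(- \frac{29}{10} - 12\right) = 15 \left(- \frac{149}{10}\right) = - \frac{447}{2}$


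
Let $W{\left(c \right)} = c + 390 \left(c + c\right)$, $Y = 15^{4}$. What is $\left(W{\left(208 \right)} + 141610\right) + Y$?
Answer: $354683$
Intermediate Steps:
$Y = 50625$
$W{\left(c \right)} = 781 c$ ($W{\left(c \right)} = c + 390 \cdot 2 c = c + 780 c = 781 c$)
$\left(W{\left(208 \right)} + 141610\right) + Y = \left(781 \cdot 208 + 141610\right) + 50625 = \left(162448 + 141610\right) + 50625 = 304058 + 50625 = 354683$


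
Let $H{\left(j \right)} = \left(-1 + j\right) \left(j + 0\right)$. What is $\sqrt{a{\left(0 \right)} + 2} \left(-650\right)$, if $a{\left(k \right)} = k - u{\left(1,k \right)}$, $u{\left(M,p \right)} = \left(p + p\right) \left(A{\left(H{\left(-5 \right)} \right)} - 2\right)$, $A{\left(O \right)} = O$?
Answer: $- 650 \sqrt{2} \approx -919.24$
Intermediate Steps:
$H{\left(j \right)} = j \left(-1 + j\right)$ ($H{\left(j \right)} = \left(-1 + j\right) j = j \left(-1 + j\right)$)
$u{\left(M,p \right)} = 56 p$ ($u{\left(M,p \right)} = \left(p + p\right) \left(- 5 \left(-1 - 5\right) - 2\right) = 2 p \left(\left(-5\right) \left(-6\right) - 2\right) = 2 p \left(30 - 2\right) = 2 p 28 = 56 p$)
$a{\left(k \right)} = - 55 k$ ($a{\left(k \right)} = k - 56 k = - 55 k$)
$\sqrt{a{\left(0 \right)} + 2} \left(-650\right) = \sqrt{\left(-55\right) 0 + 2} \left(-650\right) = \sqrt{0 + 2} \left(-650\right) = \sqrt{2} \left(-650\right) = - 650 \sqrt{2}$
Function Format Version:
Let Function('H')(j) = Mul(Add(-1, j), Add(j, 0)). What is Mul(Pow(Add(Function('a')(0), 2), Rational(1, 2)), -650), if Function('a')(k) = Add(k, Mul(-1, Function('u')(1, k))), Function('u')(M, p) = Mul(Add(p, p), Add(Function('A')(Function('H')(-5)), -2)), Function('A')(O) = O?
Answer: Mul(-650, Pow(2, Rational(1, 2))) ≈ -919.24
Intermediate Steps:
Function('H')(j) = Mul(j, Add(-1, j)) (Function('H')(j) = Mul(Add(-1, j), j) = Mul(j, Add(-1, j)))
Function('u')(M, p) = Mul(56, p) (Function('u')(M, p) = Mul(Add(p, p), Add(Mul(-5, Add(-1, -5)), -2)) = Mul(Mul(2, p), Add(Mul(-5, -6), -2)) = Mul(Mul(2, p), Add(30, -2)) = Mul(Mul(2, p), 28) = Mul(56, p))
Function('a')(k) = Mul(-55, k) (Function('a')(k) = Add(k, Mul(-1, Mul(56, k))) = Add(k, Mul(-56, k)) = Mul(-55, k))
Mul(Pow(Add(Function('a')(0), 2), Rational(1, 2)), -650) = Mul(Pow(Add(Mul(-55, 0), 2), Rational(1, 2)), -650) = Mul(Pow(Add(0, 2), Rational(1, 2)), -650) = Mul(Pow(2, Rational(1, 2)), -650) = Mul(-650, Pow(2, Rational(1, 2)))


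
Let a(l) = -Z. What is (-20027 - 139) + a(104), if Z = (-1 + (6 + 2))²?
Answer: -20215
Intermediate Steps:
Z = 49 (Z = (-1 + 8)² = 7² = 49)
a(l) = -49 (a(l) = -1*49 = -49)
(-20027 - 139) + a(104) = (-20027 - 139) - 49 = -20166 - 49 = -20215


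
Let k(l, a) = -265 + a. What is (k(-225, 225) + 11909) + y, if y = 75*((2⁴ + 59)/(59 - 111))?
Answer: 611563/52 ≈ 11761.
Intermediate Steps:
y = -5625/52 (y = 75*((16 + 59)/(-52)) = 75*(75*(-1/52)) = 75*(-75/52) = -5625/52 ≈ -108.17)
(k(-225, 225) + 11909) + y = ((-265 + 225) + 11909) - 5625/52 = (-40 + 11909) - 5625/52 = 11869 - 5625/52 = 611563/52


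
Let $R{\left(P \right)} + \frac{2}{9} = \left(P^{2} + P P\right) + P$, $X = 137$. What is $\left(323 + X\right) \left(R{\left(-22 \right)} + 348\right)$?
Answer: $\frac{5356240}{9} \approx 5.9514 \cdot 10^{5}$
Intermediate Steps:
$R{\left(P \right)} = - \frac{2}{9} + P + 2 P^{2}$ ($R{\left(P \right)} = - \frac{2}{9} + \left(\left(P^{2} + P P\right) + P\right) = - \frac{2}{9} + \left(\left(P^{2} + P^{2}\right) + P\right) = - \frac{2}{9} + \left(2 P^{2} + P\right) = - \frac{2}{9} + \left(P + 2 P^{2}\right) = - \frac{2}{9} + P + 2 P^{2}$)
$\left(323 + X\right) \left(R{\left(-22 \right)} + 348\right) = \left(323 + 137\right) \left(\left(- \frac{2}{9} - 22 + 2 \left(-22\right)^{2}\right) + 348\right) = 460 \left(\left(- \frac{2}{9} - 22 + 2 \cdot 484\right) + 348\right) = 460 \left(\left(- \frac{2}{9} - 22 + 968\right) + 348\right) = 460 \left(\frac{8512}{9} + 348\right) = 460 \cdot \frac{11644}{9} = \frac{5356240}{9}$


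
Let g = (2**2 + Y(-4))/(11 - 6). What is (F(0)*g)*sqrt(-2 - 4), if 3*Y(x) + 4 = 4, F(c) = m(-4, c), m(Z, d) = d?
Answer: 0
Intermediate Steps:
F(c) = c
Y(x) = 0 (Y(x) = -4/3 + (1/3)*4 = -4/3 + 4/3 = 0)
g = 4/5 (g = (2**2 + 0)/(11 - 6) = (4 + 0)/5 = 4*(1/5) = 4/5 ≈ 0.80000)
(F(0)*g)*sqrt(-2 - 4) = (0*(4/5))*sqrt(-2 - 4) = 0*sqrt(-6) = 0*(I*sqrt(6)) = 0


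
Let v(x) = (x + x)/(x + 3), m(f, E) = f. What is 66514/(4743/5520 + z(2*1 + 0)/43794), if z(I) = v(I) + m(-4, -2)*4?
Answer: 2679880986720/34605173 ≈ 77442.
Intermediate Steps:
v(x) = 2*x/(3 + x) (v(x) = (2*x)/(3 + x) = 2*x/(3 + x))
z(I) = -16 + 2*I/(3 + I) (z(I) = 2*I/(3 + I) - 4*4 = 2*I/(3 + I) - 16 = -16 + 2*I/(3 + I))
66514/(4743/5520 + z(2*1 + 0)/43794) = 66514/(4743/5520 + (2*(-24 - 7*(2*1 + 0))/(3 + (2*1 + 0)))/43794) = 66514/(4743*(1/5520) + (2*(-24 - 7*(2 + 0))/(3 + (2 + 0)))*(1/43794)) = 66514/(1581/1840 + (2*(-24 - 7*2)/(3 + 2))*(1/43794)) = 66514/(1581/1840 + (2*(-24 - 14)/5)*(1/43794)) = 66514/(1581/1840 + (2*(1/5)*(-38))*(1/43794)) = 66514/(1581/1840 - 76/5*1/43794) = 66514/(1581/1840 - 38/109485) = 66514/(34605173/40290480) = 66514*(40290480/34605173) = 2679880986720/34605173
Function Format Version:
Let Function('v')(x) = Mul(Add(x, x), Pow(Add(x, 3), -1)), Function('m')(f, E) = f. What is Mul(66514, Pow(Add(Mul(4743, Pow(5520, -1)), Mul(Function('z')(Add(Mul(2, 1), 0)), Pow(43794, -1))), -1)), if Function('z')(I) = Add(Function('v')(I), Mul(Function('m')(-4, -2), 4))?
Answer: Rational(2679880986720, 34605173) ≈ 77442.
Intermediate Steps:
Function('v')(x) = Mul(2, x, Pow(Add(3, x), -1)) (Function('v')(x) = Mul(Mul(2, x), Pow(Add(3, x), -1)) = Mul(2, x, Pow(Add(3, x), -1)))
Function('z')(I) = Add(-16, Mul(2, I, Pow(Add(3, I), -1))) (Function('z')(I) = Add(Mul(2, I, Pow(Add(3, I), -1)), Mul(-4, 4)) = Add(Mul(2, I, Pow(Add(3, I), -1)), -16) = Add(-16, Mul(2, I, Pow(Add(3, I), -1))))
Mul(66514, Pow(Add(Mul(4743, Pow(5520, -1)), Mul(Function('z')(Add(Mul(2, 1), 0)), Pow(43794, -1))), -1)) = Mul(66514, Pow(Add(Mul(4743, Pow(5520, -1)), Mul(Mul(2, Pow(Add(3, Add(Mul(2, 1), 0)), -1), Add(-24, Mul(-7, Add(Mul(2, 1), 0)))), Pow(43794, -1))), -1)) = Mul(66514, Pow(Add(Mul(4743, Rational(1, 5520)), Mul(Mul(2, Pow(Add(3, Add(2, 0)), -1), Add(-24, Mul(-7, Add(2, 0)))), Rational(1, 43794))), -1)) = Mul(66514, Pow(Add(Rational(1581, 1840), Mul(Mul(2, Pow(Add(3, 2), -1), Add(-24, Mul(-7, 2))), Rational(1, 43794))), -1)) = Mul(66514, Pow(Add(Rational(1581, 1840), Mul(Mul(2, Pow(5, -1), Add(-24, -14)), Rational(1, 43794))), -1)) = Mul(66514, Pow(Add(Rational(1581, 1840), Mul(Mul(2, Rational(1, 5), -38), Rational(1, 43794))), -1)) = Mul(66514, Pow(Add(Rational(1581, 1840), Mul(Rational(-76, 5), Rational(1, 43794))), -1)) = Mul(66514, Pow(Add(Rational(1581, 1840), Rational(-38, 109485)), -1)) = Mul(66514, Pow(Rational(34605173, 40290480), -1)) = Mul(66514, Rational(40290480, 34605173)) = Rational(2679880986720, 34605173)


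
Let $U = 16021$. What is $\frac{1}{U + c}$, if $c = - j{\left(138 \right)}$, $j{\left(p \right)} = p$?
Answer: $\frac{1}{15883} \approx 6.296 \cdot 10^{-5}$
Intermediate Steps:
$c = -138$ ($c = \left(-1\right) 138 = -138$)
$\frac{1}{U + c} = \frac{1}{16021 - 138} = \frac{1}{15883}$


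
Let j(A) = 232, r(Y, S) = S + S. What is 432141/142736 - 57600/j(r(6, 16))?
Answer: -1015167111/4139344 ≈ -245.25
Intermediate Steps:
r(Y, S) = 2*S
432141/142736 - 57600/j(r(6, 16)) = 432141/142736 - 57600/232 = 432141*(1/142736) - 57600*1/232 = 432141/142736 - 7200/29 = -1015167111/4139344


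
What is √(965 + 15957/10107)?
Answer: 2*√304745141/1123 ≈ 31.090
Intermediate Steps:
√(965 + 15957/10107) = √(965 + 15957*(1/10107)) = √(965 + 1773/1123) = √(1085468/1123) = 2*√304745141/1123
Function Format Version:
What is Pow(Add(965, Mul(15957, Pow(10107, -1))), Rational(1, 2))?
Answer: Mul(Rational(2, 1123), Pow(304745141, Rational(1, 2))) ≈ 31.090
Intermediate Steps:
Pow(Add(965, Mul(15957, Pow(10107, -1))), Rational(1, 2)) = Pow(Add(965, Mul(15957, Rational(1, 10107))), Rational(1, 2)) = Pow(Add(965, Rational(1773, 1123)), Rational(1, 2)) = Pow(Rational(1085468, 1123), Rational(1, 2)) = Mul(Rational(2, 1123), Pow(304745141, Rational(1, 2)))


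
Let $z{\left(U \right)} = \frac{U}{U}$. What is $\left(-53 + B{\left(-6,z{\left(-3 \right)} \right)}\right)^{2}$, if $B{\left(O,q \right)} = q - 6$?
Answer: $3364$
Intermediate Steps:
$z{\left(U \right)} = 1$
$B{\left(O,q \right)} = -6 + q$
$\left(-53 + B{\left(-6,z{\left(-3 \right)} \right)}\right)^{2} = \left(-53 + \left(-6 + 1\right)\right)^{2} = \left(-53 - 5\right)^{2} = \left(-58\right)^{2} = 3364$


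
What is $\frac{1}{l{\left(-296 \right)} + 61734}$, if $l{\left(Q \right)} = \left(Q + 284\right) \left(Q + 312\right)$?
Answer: $\frac{1}{61542} \approx 1.6249 \cdot 10^{-5}$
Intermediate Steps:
$l{\left(Q \right)} = \left(284 + Q\right) \left(312 + Q\right)$
$\frac{1}{l{\left(-296 \right)} + 61734} = \frac{1}{\left(88608 + \left(-296\right)^{2} + 596 \left(-296\right)\right) + 61734} = \frac{1}{\left(88608 + 87616 - 176416\right) + 61734} = \frac{1}{-192 + 61734} = \frac{1}{61542}$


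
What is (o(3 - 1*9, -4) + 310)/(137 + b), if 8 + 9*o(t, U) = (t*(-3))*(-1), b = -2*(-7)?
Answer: 2764/1359 ≈ 2.0338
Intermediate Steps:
b = 14
o(t, U) = -8/9 + t/3 (o(t, U) = -8/9 + ((t*(-3))*(-1))/9 = -8/9 + (-3*t*(-1))/9 = -8/9 + (3*t)/9 = -8/9 + t/3)
(o(3 - 1*9, -4) + 310)/(137 + b) = ((-8/9 + (3 - 1*9)/3) + 310)/(137 + 14) = ((-8/9 + (3 - 9)/3) + 310)/151 = ((-8/9 + (⅓)*(-6)) + 310)*(1/151) = ((-8/9 - 2) + 310)*(1/151) = (-26/9 + 310)*(1/151) = (2764/9)*(1/151) = 2764/1359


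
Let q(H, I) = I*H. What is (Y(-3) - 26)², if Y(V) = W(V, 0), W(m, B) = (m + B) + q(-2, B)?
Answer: 841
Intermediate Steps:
q(H, I) = H*I
W(m, B) = m - B (W(m, B) = (m + B) - 2*B = (B + m) - 2*B = m - B)
Y(V) = V (Y(V) = V - 1*0 = V + 0 = V)
(Y(-3) - 26)² = (-3 - 26)² = (-29)² = 841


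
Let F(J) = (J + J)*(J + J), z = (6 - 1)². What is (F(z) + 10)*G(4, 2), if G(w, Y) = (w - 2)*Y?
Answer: 10040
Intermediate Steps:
z = 25 (z = 5² = 25)
F(J) = 4*J² (F(J) = (2*J)*(2*J) = 4*J²)
G(w, Y) = Y*(-2 + w) (G(w, Y) = (-2 + w)*Y = Y*(-2 + w))
(F(z) + 10)*G(4, 2) = (4*25² + 10)*(2*(-2 + 4)) = (4*625 + 10)*(2*2) = (2500 + 10)*4 = 2510*4 = 10040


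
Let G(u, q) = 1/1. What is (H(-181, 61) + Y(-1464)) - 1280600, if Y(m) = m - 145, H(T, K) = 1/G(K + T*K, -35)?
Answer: -1282208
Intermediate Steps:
G(u, q) = 1
H(T, K) = 1 (H(T, K) = 1/1 = 1)
Y(m) = -145 + m
(H(-181, 61) + Y(-1464)) - 1280600 = (1 + (-145 - 1464)) - 1280600 = (1 - 1609) - 1280600 = -1608 - 1280600 = -1282208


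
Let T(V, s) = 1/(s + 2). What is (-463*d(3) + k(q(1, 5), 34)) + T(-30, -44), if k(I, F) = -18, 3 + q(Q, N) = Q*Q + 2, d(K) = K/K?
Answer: -20203/42 ≈ -481.02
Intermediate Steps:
d(K) = 1
q(Q, N) = -1 + Q² (q(Q, N) = -3 + (Q*Q + 2) = -3 + (Q² + 2) = -3 + (2 + Q²) = -1 + Q²)
T(V, s) = 1/(2 + s)
(-463*d(3) + k(q(1, 5), 34)) + T(-30, -44) = (-463*1 - 18) + 1/(2 - 44) = (-463 - 18) + 1/(-42) = -481 - 1/42 = -20203/42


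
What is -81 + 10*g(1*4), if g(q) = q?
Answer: -41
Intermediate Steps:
-81 + 10*g(1*4) = -81 + 10*(1*4) = -81 + 10*4 = -81 + 40 = -41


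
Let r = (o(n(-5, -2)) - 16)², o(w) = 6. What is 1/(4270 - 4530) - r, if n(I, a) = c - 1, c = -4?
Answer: -26001/260 ≈ -100.00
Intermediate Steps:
n(I, a) = -5 (n(I, a) = -4 - 1 = -5)
r = 100 (r = (6 - 16)² = (-10)² = 100)
1/(4270 - 4530) - r = 1/(4270 - 4530) - 1*100 = 1/(-260) - 100 = -1/260 - 100 = -26001/260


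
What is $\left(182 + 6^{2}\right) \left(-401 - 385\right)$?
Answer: $-171348$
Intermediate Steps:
$\left(182 + 6^{2}\right) \left(-401 - 385\right) = \left(182 + 36\right) \left(-786\right) = 218 \left(-786\right) = -171348$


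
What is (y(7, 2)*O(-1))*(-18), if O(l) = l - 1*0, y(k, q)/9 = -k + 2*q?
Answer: -486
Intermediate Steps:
y(k, q) = -9*k + 18*q (y(k, q) = 9*(-k + 2*q) = -9*k + 18*q)
O(l) = l (O(l) = l + 0 = l)
(y(7, 2)*O(-1))*(-18) = ((-9*7 + 18*2)*(-1))*(-18) = ((-63 + 36)*(-1))*(-18) = -27*(-1)*(-18) = 27*(-18) = -486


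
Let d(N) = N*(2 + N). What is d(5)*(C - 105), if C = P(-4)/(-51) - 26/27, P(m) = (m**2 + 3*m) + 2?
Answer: -1704185/459 ≈ -3712.8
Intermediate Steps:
P(m) = 2 + m**2 + 3*m
C = -496/459 (C = (2 + (-4)**2 + 3*(-4))/(-51) - 26/27 = (2 + 16 - 12)*(-1/51) - 26*1/27 = 6*(-1/51) - 26/27 = -2/17 - 26/27 = -496/459 ≈ -1.0806)
d(5)*(C - 105) = (5*(2 + 5))*(-496/459 - 105) = (5*7)*(-48691/459) = 35*(-48691/459) = -1704185/459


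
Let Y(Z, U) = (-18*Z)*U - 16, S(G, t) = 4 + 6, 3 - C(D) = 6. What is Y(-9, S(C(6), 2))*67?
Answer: 107468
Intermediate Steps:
C(D) = -3 (C(D) = 3 - 1*6 = 3 - 6 = -3)
S(G, t) = 10
Y(Z, U) = -16 - 18*U*Z (Y(Z, U) = -18*U*Z - 16 = -16 - 18*U*Z)
Y(-9, S(C(6), 2))*67 = (-16 - 18*10*(-9))*67 = (-16 + 1620)*67 = 1604*67 = 107468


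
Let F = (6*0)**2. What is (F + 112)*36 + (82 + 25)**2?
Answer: 15481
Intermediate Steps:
F = 0 (F = 0**2 = 0)
(F + 112)*36 + (82 + 25)**2 = (0 + 112)*36 + (82 + 25)**2 = 112*36 + 107**2 = 4032 + 11449 = 15481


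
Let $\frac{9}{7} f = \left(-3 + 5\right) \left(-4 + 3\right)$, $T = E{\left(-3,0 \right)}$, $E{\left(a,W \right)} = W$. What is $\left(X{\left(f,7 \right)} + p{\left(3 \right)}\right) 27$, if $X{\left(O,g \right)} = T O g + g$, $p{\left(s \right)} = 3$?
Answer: $270$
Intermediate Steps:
$T = 0$
$f = - \frac{14}{9}$ ($f = \frac{7 \left(-3 + 5\right) \left(-4 + 3\right)}{9} = \frac{7 \cdot 2 \left(-1\right)}{9} = \frac{7}{9} \left(-2\right) = - \frac{14}{9} \approx -1.5556$)
$X{\left(O,g \right)} = g$ ($X{\left(O,g \right)} = 0 O g + g = 0 g + g = 0 + g = g$)
$\left(X{\left(f,7 \right)} + p{\left(3 \right)}\right) 27 = \left(7 + 3\right) 27 = 10 \cdot 27 = 270$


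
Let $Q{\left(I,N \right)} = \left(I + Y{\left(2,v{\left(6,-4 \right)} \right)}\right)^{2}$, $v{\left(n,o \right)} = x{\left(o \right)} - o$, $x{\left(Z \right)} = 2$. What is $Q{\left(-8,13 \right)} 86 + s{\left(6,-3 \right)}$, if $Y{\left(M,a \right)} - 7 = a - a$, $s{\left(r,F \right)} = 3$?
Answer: $89$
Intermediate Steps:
$v{\left(n,o \right)} = 2 - o$
$Y{\left(M,a \right)} = 7$ ($Y{\left(M,a \right)} = 7 + \left(a - a\right) = 7 + 0 = 7$)
$Q{\left(I,N \right)} = \left(7 + I\right)^{2}$ ($Q{\left(I,N \right)} = \left(I + 7\right)^{2} = \left(7 + I\right)^{2}$)
$Q{\left(-8,13 \right)} 86 + s{\left(6,-3 \right)} = \left(7 - 8\right)^{2} \cdot 86 + 3 = \left(-1\right)^{2} \cdot 86 + 3 = 1 \cdot 86 + 3 = 86 + 3 = 89$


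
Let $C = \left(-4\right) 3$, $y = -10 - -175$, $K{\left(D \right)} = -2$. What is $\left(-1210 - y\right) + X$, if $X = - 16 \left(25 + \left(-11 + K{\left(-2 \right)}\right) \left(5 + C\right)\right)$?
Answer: $-3231$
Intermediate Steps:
$y = 165$ ($y = -10 + 175 = 165$)
$C = -12$
$X = -1856$ ($X = - 16 \left(25 + \left(-11 - 2\right) \left(5 - 12\right)\right) = - 16 \left(25 - -91\right) = - 16 \left(25 + 91\right) = \left(-16\right) 116 = -1856$)
$\left(-1210 - y\right) + X = \left(-1210 - 165\right) - 1856 = -1375 - 1856 = -3231$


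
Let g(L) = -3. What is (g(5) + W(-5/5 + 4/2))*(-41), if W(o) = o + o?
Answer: 41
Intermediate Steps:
W(o) = 2*o
(g(5) + W(-5/5 + 4/2))*(-41) = (-3 + 2*(-5/5 + 4/2))*(-41) = (-3 + 2*(-5*1/5 + 4*(1/2)))*(-41) = (-3 + 2*(-1 + 2))*(-41) = (-3 + 2*1)*(-41) = (-3 + 2)*(-41) = -1*(-41) = 41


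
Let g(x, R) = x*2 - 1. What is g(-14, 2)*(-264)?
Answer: 7656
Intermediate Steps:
g(x, R) = -1 + 2*x (g(x, R) = 2*x - 1 = -1 + 2*x)
g(-14, 2)*(-264) = (-1 + 2*(-14))*(-264) = (-1 - 28)*(-264) = -29*(-264) = 7656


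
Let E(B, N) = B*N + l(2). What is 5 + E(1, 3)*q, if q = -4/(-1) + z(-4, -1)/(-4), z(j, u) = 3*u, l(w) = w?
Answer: 115/4 ≈ 28.750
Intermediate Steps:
q = 19/4 (q = -4/(-1) + (3*(-1))/(-4) = -4*(-1) - 3*(-¼) = 4 + ¾ = 19/4 ≈ 4.7500)
E(B, N) = 2 + B*N (E(B, N) = B*N + 2 = 2 + B*N)
5 + E(1, 3)*q = 5 + (2 + 1*3)*(19/4) = 5 + (2 + 3)*(19/4) = 5 + 5*(19/4) = 5 + 95/4 = 115/4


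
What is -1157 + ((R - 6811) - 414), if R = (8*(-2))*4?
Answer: -8446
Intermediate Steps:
R = -64 (R = -16*4 = -64)
-1157 + ((R - 6811) - 414) = -1157 + ((-64 - 6811) - 414) = -1157 + (-6875 - 414) = -1157 - 7289 = -8446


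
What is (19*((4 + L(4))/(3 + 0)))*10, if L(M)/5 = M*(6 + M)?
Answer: 12920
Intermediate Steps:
L(M) = 5*M*(6 + M) (L(M) = 5*(M*(6 + M)) = 5*M*(6 + M))
(19*((4 + L(4))/(3 + 0)))*10 = (19*((4 + 5*4*(6 + 4))/(3 + 0)))*10 = (19*((4 + 5*4*10)/3))*10 = (19*((4 + 200)*(⅓)))*10 = (19*(204*(⅓)))*10 = (19*68)*10 = 1292*10 = 12920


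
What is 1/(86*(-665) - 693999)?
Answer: -1/751189 ≈ -1.3312e-6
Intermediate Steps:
1/(86*(-665) - 693999) = 1/(-57190 - 693999) = 1/(-751189) = -1/751189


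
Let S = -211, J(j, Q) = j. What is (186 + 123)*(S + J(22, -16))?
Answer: -58401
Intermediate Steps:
(186 + 123)*(S + J(22, -16)) = (186 + 123)*(-211 + 22) = 309*(-189) = -58401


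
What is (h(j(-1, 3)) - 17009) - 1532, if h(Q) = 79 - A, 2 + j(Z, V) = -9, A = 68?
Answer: -18530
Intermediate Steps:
j(Z, V) = -11 (j(Z, V) = -2 - 9 = -11)
h(Q) = 11 (h(Q) = 79 - 1*68 = 79 - 68 = 11)
(h(j(-1, 3)) - 17009) - 1532 = (11 - 17009) - 1532 = -16998 - 1532 = -18530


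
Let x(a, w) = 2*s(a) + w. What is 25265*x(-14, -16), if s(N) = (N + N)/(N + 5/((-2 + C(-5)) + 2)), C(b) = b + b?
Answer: -8893280/29 ≈ -3.0667e+5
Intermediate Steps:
C(b) = 2*b
s(N) = 2*N/(-½ + N) (s(N) = (N + N)/(N + 5/((-2 + 2*(-5)) + 2)) = (2*N)/(N + 5/((-2 - 10) + 2)) = (2*N)/(N + 5/(-12 + 2)) = (2*N)/(N + 5/(-10)) = (2*N)/(N + 5*(-⅒)) = (2*N)/(N - ½) = (2*N)/(-½ + N) = 2*N/(-½ + N))
x(a, w) = w + 8*a/(-1 + 2*a) (x(a, w) = 2*(4*a/(-1 + 2*a)) + w = 8*a/(-1 + 2*a) + w = w + 8*a/(-1 + 2*a))
25265*x(-14, -16) = 25265*((8*(-14) - 16*(-1 + 2*(-14)))/(-1 + 2*(-14))) = 25265*((-112 - 16*(-1 - 28))/(-1 - 28)) = 25265*((-112 - 16*(-29))/(-29)) = 25265*(-(-112 + 464)/29) = 25265*(-1/29*352) = 25265*(-352/29) = -8893280/29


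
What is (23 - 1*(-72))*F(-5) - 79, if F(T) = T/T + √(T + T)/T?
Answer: 16 - 19*I*√10 ≈ 16.0 - 60.083*I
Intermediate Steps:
F(T) = 1 + √2/√T (F(T) = 1 + √(2*T)/T = 1 + (√2*√T)/T = 1 + √2/√T)
(23 - 1*(-72))*F(-5) - 79 = (23 - 1*(-72))*(1 + √2/√(-5)) - 79 = (23 + 72)*(1 + √2*(-I*√5/5)) - 79 = 95*(1 - I*√10/5) - 79 = (95 - 19*I*√10) - 79 = 16 - 19*I*√10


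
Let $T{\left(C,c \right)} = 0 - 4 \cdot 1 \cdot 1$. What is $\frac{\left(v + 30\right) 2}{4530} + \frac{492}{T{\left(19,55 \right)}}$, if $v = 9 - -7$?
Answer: $- \frac{278549}{2265} \approx -122.98$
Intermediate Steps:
$v = 16$ ($v = 9 + 7 = 16$)
$T{\left(C,c \right)} = -4$ ($T{\left(C,c \right)} = 0 - 4 = -4$)
$\frac{\left(v + 30\right) 2}{4530} + \frac{492}{T{\left(19,55 \right)}} = \frac{\left(16 + 30\right) 2}{4530} + \frac{492}{-4} = 46 \cdot 2 \cdot \frac{1}{4530} + 492 \left(- \frac{1}{4}\right) = 92 \cdot \frac{1}{4530} - 123 = \frac{46}{2265} - 123 = - \frac{278549}{2265}$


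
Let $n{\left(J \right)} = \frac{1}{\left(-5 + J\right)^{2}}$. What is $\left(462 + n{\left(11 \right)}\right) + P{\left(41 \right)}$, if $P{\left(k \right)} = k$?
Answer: $\frac{18109}{36} \approx 503.03$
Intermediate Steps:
$n{\left(J \right)} = \frac{1}{\left(-5 + J\right)^{2}}$
$\left(462 + n{\left(11 \right)}\right) + P{\left(41 \right)} = \left(462 + \frac{1}{\left(-5 + 11\right)^{2}}\right) + 41 = \left(462 + \frac{1}{36}\right) + 41 = \frac{16633}{36} + 41 = \frac{18109}{36}$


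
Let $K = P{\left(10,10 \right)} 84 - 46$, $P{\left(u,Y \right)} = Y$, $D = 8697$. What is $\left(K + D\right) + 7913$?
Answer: $17404$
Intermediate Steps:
$K = 794$ ($K = 10 \cdot 84 - 46 = 840 - 46 = 794$)
$\left(K + D\right) + 7913 = \left(794 + 8697\right) + 7913 = 9491 + 7913 = 17404$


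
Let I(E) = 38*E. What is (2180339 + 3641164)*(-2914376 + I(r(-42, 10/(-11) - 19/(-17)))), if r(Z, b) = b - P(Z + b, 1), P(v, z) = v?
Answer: -16956757508340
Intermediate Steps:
r(Z, b) = -Z (r(Z, b) = b - (Z + b) = b + (-Z - b) = -Z)
(2180339 + 3641164)*(-2914376 + I(r(-42, 10/(-11) - 19/(-17)))) = (2180339 + 3641164)*(-2914376 + 38*(-1*(-42))) = 5821503*(-2914376 + 38*42) = 5821503*(-2914376 + 1596) = 5821503*(-2912780) = -16956757508340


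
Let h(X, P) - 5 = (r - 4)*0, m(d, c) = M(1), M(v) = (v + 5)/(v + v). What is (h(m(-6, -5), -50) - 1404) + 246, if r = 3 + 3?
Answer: -1153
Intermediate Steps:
M(v) = (5 + v)/(2*v) (M(v) = (5 + v)/((2*v)) = (5 + v)*(1/(2*v)) = (5 + v)/(2*v))
m(d, c) = 3 (m(d, c) = (½)*(5 + 1)/1 = (½)*1*6 = 3)
r = 6
h(X, P) = 5 (h(X, P) = 5 + (6 - 4)*0 = 5 + 2*0 = 5 + 0 = 5)
(h(m(-6, -5), -50) - 1404) + 246 = (5 - 1404) + 246 = -1399 + 246 = -1153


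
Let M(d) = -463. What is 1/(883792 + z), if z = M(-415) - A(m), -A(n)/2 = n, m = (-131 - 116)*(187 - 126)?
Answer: 1/853195 ≈ 1.1721e-6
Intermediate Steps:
m = -15067 (m = -247*61 = -15067)
A(n) = -2*n
z = -30597 (z = -463 - (-2)*(-15067) = -463 - 1*30134 = -463 - 30134 = -30597)
1/(883792 + z) = 1/(883792 - 30597) = 1/853195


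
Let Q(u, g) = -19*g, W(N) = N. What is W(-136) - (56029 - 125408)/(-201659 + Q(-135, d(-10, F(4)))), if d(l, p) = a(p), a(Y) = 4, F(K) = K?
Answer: -27505339/201735 ≈ -136.34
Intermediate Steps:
d(l, p) = 4
W(-136) - (56029 - 125408)/(-201659 + Q(-135, d(-10, F(4)))) = -136 - (56029 - 125408)/(-201659 - 19*4) = -136 - (-69379)/(-201659 - 76) = -136 - (-69379)/(-201735) = -136 - (-69379)*(-1)/201735 = -136 - 1*69379/201735 = -136 - 69379/201735 = -27505339/201735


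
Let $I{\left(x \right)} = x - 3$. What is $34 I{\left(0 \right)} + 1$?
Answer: $-101$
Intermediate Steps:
$I{\left(x \right)} = -3 + x$ ($I{\left(x \right)} = x - 3 = -3 + x$)
$34 I{\left(0 \right)} + 1 = 34 \left(-3 + 0\right) + 1 = 34 \left(-3\right) + 1 = -102 + 1 = -101$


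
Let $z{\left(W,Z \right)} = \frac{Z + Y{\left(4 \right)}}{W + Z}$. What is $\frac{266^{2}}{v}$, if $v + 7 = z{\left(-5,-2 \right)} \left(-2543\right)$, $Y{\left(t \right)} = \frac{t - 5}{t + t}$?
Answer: $- \frac{3962336}{43623} \approx -90.831$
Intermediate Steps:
$Y{\left(t \right)} = \frac{-5 + t}{2 t}$
$z{\left(W,Z \right)} = \frac{- \frac{1}{8} + Z}{W + Z}$ ($z{\left(W,Z \right)} = \frac{Z + \frac{-5 + 4}{2 \cdot 4}}{W + Z} = \frac{Z + \frac{1}{2} \cdot \frac{1}{4} \left(-1\right)}{W + Z} = \frac{Z - \frac{1}{8}}{W + Z} = \frac{- \frac{1}{8} + Z}{W + Z}$)
$v = - \frac{43623}{56}$ ($v = -7 + \frac{- \frac{1}{8} - 2}{-5 - 2} \left(-2543\right) = -7 + \frac{1}{-7} \left(- \frac{17}{8}\right) \left(-2543\right) = -7 + \left(- \frac{1}{7}\right) \left(- \frac{17}{8}\right) \left(-2543\right) = -7 + \frac{17}{56} \left(-2543\right) = -7 - \frac{43231}{56} = - \frac{43623}{56} \approx -778.98$)
$\frac{266^{2}}{v} = \frac{266^{2}}{- \frac{43623}{56}} = 70756 \left(- \frac{56}{43623}\right) = - \frac{3962336}{43623}$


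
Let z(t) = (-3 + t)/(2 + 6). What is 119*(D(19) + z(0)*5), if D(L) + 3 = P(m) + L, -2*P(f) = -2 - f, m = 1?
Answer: 14875/8 ≈ 1859.4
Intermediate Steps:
z(t) = -3/8 + t/8 (z(t) = (-3 + t)/8 = (-3 + t)*(⅛) = -3/8 + t/8)
P(f) = 1 + f/2 (P(f) = -(-2 - f)/2 = 1 + f/2)
D(L) = -3/2 + L (D(L) = -3 + ((1 + (½)*1) + L) = -3 + ((1 + ½) + L) = -3 + (3/2 + L) = -3/2 + L)
119*(D(19) + z(0)*5) = 119*((-3/2 + 19) + (-3/8 + (⅛)*0)*5) = 119*(35/2 + (-3/8 + 0)*5) = 119*(35/2 - 3/8*5) = 119*(35/2 - 15/8) = 119*(125/8) = 14875/8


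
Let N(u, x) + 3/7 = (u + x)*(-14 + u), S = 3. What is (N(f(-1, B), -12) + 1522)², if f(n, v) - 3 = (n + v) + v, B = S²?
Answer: 120714169/49 ≈ 2.4636e+6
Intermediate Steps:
B = 9 (B = 3² = 9)
f(n, v) = 3 + n + 2*v (f(n, v) = 3 + ((n + v) + v) = 3 + (n + 2*v) = 3 + n + 2*v)
N(u, x) = -3/7 + (-14 + u)*(u + x) (N(u, x) = -3/7 + (u + x)*(-14 + u) = -3/7 + (-14 + u)*(u + x))
(N(f(-1, B), -12) + 1522)² = ((-3/7 + (3 - 1 + 2*9)² - 14*(3 - 1 + 2*9) - 14*(-12) + (3 - 1 + 2*9)*(-12)) + 1522)² = ((-3/7 + (3 - 1 + 18)² - 14*(3 - 1 + 18) + 168 + (3 - 1 + 18)*(-12)) + 1522)² = ((-3/7 + 20² - 14*20 + 168 + 20*(-12)) + 1522)² = ((-3/7 + 400 - 280 + 168 - 240) + 1522)² = (333/7 + 1522)² = (10987/7)² = 120714169/49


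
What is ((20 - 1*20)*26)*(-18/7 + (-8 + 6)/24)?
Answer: 0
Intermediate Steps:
((20 - 1*20)*26)*(-18/7 + (-8 + 6)/24) = ((20 - 20)*26)*(-18*⅐ - 2*1/24) = (0*26)*(-18/7 - 1/12) = 0*(-223/84) = 0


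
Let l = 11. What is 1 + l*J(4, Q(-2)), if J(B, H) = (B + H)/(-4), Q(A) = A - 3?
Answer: 15/4 ≈ 3.7500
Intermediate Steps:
Q(A) = -3 + A
J(B, H) = -B/4 - H/4 (J(B, H) = (B + H)*(-¼) = -B/4 - H/4)
1 + l*J(4, Q(-2)) = 1 + 11*(-¼*4 - (-3 - 2)/4) = 1 + 11*(-1 - ¼*(-5)) = 1 + 11*(-1 + 5/4) = 1 + 11*(¼) = 1 + 11/4 = 15/4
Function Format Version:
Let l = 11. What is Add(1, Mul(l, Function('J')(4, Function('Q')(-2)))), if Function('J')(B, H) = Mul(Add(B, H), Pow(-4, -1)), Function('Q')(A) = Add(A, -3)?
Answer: Rational(15, 4) ≈ 3.7500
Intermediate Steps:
Function('Q')(A) = Add(-3, A)
Function('J')(B, H) = Add(Mul(Rational(-1, 4), B), Mul(Rational(-1, 4), H)) (Function('J')(B, H) = Mul(Add(B, H), Rational(-1, 4)) = Add(Mul(Rational(-1, 4), B), Mul(Rational(-1, 4), H)))
Add(1, Mul(l, Function('J')(4, Function('Q')(-2)))) = Add(1, Mul(11, Add(Mul(Rational(-1, 4), 4), Mul(Rational(-1, 4), Add(-3, -2))))) = Add(1, Mul(11, Add(-1, Mul(Rational(-1, 4), -5)))) = Add(1, Mul(11, Add(-1, Rational(5, 4)))) = Add(1, Mul(11, Rational(1, 4))) = Add(1, Rational(11, 4)) = Rational(15, 4)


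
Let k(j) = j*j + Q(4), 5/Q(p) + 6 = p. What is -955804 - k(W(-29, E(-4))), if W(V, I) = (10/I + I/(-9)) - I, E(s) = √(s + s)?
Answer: -77416309/81 ≈ -9.5576e+5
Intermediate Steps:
E(s) = √2*√s (E(s) = √(2*s) = √2*√s)
Q(p) = 5/(-6 + p)
W(V, I) = 10/I - 10*I/9 (W(V, I) = (10/I + I*(-⅑)) - I = (10/I - I/9) - I = 10/I - 10*I/9)
k(j) = -5/2 + j² (k(j) = j*j + 5/(-6 + 4) = j² + 5/(-2) = j² + 5*(-½) = j² - 5/2 = -5/2 + j²)
-955804 - k(W(-29, E(-4))) = -955804 - (-5/2 + (10/((√2*√(-4))) - 10*√2*√(-4)/9)²) = -955804 - (-5/2 + (10/((√2*(2*I))) - 10*√2*2*I/9)²) = -955804 - (-5/2 + (10/((2*I*√2)) - 20*I*√2/9)²) = -955804 - (-5/2 + (10*(-I*√2/4) - 20*I*√2/9)²) = -955804 - (-5/2 + (-5*I*√2/2 - 20*I*√2/9)²) = -955804 - (-5/2 + (-85*I*√2/18)²) = -955804 - (-5/2 - 7225/162) = -955804 - 1*(-3815/81) = -955804 + 3815/81 = -77416309/81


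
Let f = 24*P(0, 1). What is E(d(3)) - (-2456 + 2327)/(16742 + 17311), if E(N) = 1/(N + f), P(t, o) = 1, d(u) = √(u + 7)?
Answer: 148381/3212333 - √10/566 ≈ 0.040604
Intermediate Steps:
d(u) = √(7 + u)
f = 24 (f = 24*1 = 24)
E(N) = 1/(24 + N) (E(N) = 1/(N + 24) = 1/(24 + N))
E(d(3)) - (-2456 + 2327)/(16742 + 17311) = 1/(24 + √(7 + 3)) - (-2456 + 2327)/(16742 + 17311) = 1/(24 + √10) - (-129)/34053 = 1/(24 + √10) - 1*(-43/11351) = 1/(24 + √10) + 43/11351 = 43/11351 + 1/(24 + √10)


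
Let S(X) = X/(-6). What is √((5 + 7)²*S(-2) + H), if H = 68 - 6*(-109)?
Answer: √770 ≈ 27.749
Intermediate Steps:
S(X) = -X/6 (S(X) = X*(-⅙) = -X/6)
H = 722 (H = 68 + 654 = 722)
√((5 + 7)²*S(-2) + H) = √((5 + 7)²*(-⅙*(-2)) + 722) = √(12²*(⅓) + 722) = √(144*(⅓) + 722) = √(48 + 722) = √770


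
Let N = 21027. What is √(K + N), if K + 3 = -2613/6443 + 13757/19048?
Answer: √79165676167231559858/61363132 ≈ 145.00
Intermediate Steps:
K = -329314865/122726264 (K = -3 + (-2613/6443 + 13757/19048) = -3 + 38863927/122726264 = -329314865/122726264 ≈ -2.6833)
√(K + N) = √(-329314865/122726264 + 21027) = √(2580235838263/122726264) = √79165676167231559858/61363132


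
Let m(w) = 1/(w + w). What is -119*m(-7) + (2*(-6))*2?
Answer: -31/2 ≈ -15.500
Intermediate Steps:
m(w) = 1/(2*w)
-119*m(-7) + (2*(-6))*2 = -119/(2*(-7)) + (2*(-6))*2 = -119*(-1)/(2*7) - 12*2 = -119*(-1/14) - 24 = 17/2 - 24 = -31/2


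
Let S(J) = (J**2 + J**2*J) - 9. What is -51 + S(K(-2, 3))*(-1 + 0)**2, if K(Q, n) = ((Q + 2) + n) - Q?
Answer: 90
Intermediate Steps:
K(Q, n) = 2 + n (K(Q, n) = ((2 + Q) + n) - Q = (2 + Q + n) - Q = 2 + n)
S(J) = -9 + J**2 + J**3 (S(J) = (J**2 + J**3) - 9 = -9 + J**2 + J**3)
-51 + S(K(-2, 3))*(-1 + 0)**2 = -51 + (-9 + (2 + 3)**2 + (2 + 3)**3)*(-1 + 0)**2 = -51 + (-9 + 5**2 + 5**3)*(-1)**2 = -51 + (-9 + 25 + 125)*1 = -51 + 141*1 = -51 + 141 = 90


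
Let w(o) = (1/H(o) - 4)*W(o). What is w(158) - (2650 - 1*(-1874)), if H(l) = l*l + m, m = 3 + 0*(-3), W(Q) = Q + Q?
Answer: -144508680/24967 ≈ -5788.0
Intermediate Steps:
W(Q) = 2*Q
m = 3 (m = 3 + 0 = 3)
H(l) = 3 + l**2 (H(l) = l*l + 3 = l**2 + 3 = 3 + l**2)
w(o) = 2*o*(-4 + 1/(3 + o**2)) (w(o) = (1/(3 + o**2) - 4)*(2*o) = (-4 + 1/(3 + o**2))*(2*o) = 2*o*(-4 + 1/(3 + o**2)))
w(158) - (2650 - 1*(-1874)) = (-22*158 - 8*158**3)/(3 + 158**2) - (2650 - 1*(-1874)) = (-3476 - 8*3944312)/(3 + 24964) - (2650 + 1874) = (-3476 - 31554496)/24967 - 1*4524 = (1/24967)*(-31557972) - 4524 = -31557972/24967 - 4524 = -144508680/24967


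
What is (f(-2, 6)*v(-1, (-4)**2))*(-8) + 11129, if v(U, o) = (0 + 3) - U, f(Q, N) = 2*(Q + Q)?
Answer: 11385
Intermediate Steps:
f(Q, N) = 4*Q (f(Q, N) = 2*(2*Q) = 4*Q)
v(U, o) = 3 - U
(f(-2, 6)*v(-1, (-4)**2))*(-8) + 11129 = ((4*(-2))*(3 - 1*(-1)))*(-8) + 11129 = -8*(3 + 1)*(-8) + 11129 = -8*4*(-8) + 11129 = -32*(-8) + 11129 = 256 + 11129 = 11385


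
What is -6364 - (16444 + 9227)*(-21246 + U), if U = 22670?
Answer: -36561868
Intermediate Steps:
-6364 - (16444 + 9227)*(-21246 + U) = -6364 - (16444 + 9227)*(-21246 + 22670) = -6364 - 25671*1424 = -6364 - 1*36555504 = -6364 - 36555504 = -36561868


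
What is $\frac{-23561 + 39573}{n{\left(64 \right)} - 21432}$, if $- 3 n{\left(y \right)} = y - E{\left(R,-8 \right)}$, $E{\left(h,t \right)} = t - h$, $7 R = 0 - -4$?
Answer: $- \frac{84063}{112645} \approx -0.74626$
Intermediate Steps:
$R = \frac{4}{7}$ ($R = \frac{0 - -4}{7} = \frac{0 + 4}{7} = \frac{1}{7} \cdot 4 = \frac{4}{7} \approx 0.57143$)
$n{\left(y \right)} = - \frac{20}{7} - \frac{y}{3}$ ($n{\left(y \right)} = - \frac{y - \left(-8 - \frac{4}{7}\right)}{3} = - \frac{y - - \frac{60}{7}}{3} = - \frac{y + \frac{60}{7}}{3} = - \frac{\frac{60}{7} + y}{3} = - \frac{20}{7} - \frac{y}{3}$)
$\frac{-23561 + 39573}{n{\left(64 \right)} - 21432} = \frac{-23561 + 39573}{\left(- \frac{20}{7} - \frac{64}{3}\right) - 21432} = \frac{16012}{\left(- \frac{20}{7} - \frac{64}{3}\right) - 21432} = \frac{16012}{- \frac{508}{21} - 21432} = \frac{16012}{- \frac{450580}{21}} = 16012 \left(- \frac{21}{450580}\right) = - \frac{84063}{112645}$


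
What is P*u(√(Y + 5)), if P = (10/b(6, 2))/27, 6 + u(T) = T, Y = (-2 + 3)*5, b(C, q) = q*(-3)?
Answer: 10/27 - 5*√10/81 ≈ 0.17517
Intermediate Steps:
b(C, q) = -3*q
Y = 5 (Y = 1*5 = 5)
u(T) = -6 + T
P = -5/81 (P = (10/((-3*2)))/27 = (10/(-6))*(1/27) = (10*(-⅙))*(1/27) = -5/3*1/27 = -5/81 ≈ -0.061728)
P*u(√(Y + 5)) = -5*(-6 + √(5 + 5))/81 = -5*(-6 + √10)/81 = 10/27 - 5*√10/81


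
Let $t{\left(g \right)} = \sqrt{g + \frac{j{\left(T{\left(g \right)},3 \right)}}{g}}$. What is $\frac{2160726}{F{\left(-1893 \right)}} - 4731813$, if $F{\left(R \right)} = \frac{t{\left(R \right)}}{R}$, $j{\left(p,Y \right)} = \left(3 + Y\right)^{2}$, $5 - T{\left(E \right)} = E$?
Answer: $-4731813 + \frac{1363418106 i \sqrt{753726345}}{398165} \approx -4.7318 \cdot 10^{6} + 9.401 \cdot 10^{7} i$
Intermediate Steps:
$T{\left(E \right)} = 5 - E$
$t{\left(g \right)} = \sqrt{g + \frac{36}{g}}$ ($t{\left(g \right)} = \sqrt{g + \frac{\left(3 + 3\right)^{2}}{g}} = \sqrt{g + \frac{6^{2}}{g}} = \sqrt{g + \frac{36}{g}}$)
$F{\left(R \right)} = \frac{\sqrt{R + \frac{36}{R}}}{R}$
$\frac{2160726}{F{\left(-1893 \right)}} - 4731813 = \frac{2160726}{\frac{1}{-1893} \sqrt{-1893 + \frac{36}{-1893}}} - 4731813 = \frac{2160726}{\left(- \frac{1}{1893}\right) \sqrt{-1893 + 36 \left(- \frac{1}{1893}\right)}} - 4731813 = \frac{2160726}{\left(- \frac{1}{1893}\right) \sqrt{-1893 - \frac{12}{631}}} - 4731813 = \frac{2160726}{\left(- \frac{1}{1893}\right) \sqrt{- \frac{1194495}{631}}} - 4731813 = \frac{2160726}{\left(- \frac{1}{1893}\right) \frac{i \sqrt{753726345}}{631}} - 4731813 = \frac{2160726}{\left(- \frac{1}{1194483}\right) i \sqrt{753726345}} - 4731813 = 2160726 \frac{631 i \sqrt{753726345}}{398165} - 4731813 = \frac{1363418106 i \sqrt{753726345}}{398165} - 4731813 = -4731813 + \frac{1363418106 i \sqrt{753726345}}{398165}$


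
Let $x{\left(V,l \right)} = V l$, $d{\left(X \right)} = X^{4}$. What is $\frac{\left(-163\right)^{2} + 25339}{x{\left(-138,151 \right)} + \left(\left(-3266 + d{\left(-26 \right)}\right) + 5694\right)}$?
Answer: $\frac{25954}{219283} \approx 0.11836$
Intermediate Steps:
$\frac{\left(-163\right)^{2} + 25339}{x{\left(-138,151 \right)} + \left(\left(-3266 + d{\left(-26 \right)}\right) + 5694\right)} = \frac{\left(-163\right)^{2} + 25339}{\left(-138\right) 151 + \left(\left(-3266 + \left(-26\right)^{4}\right) + 5694\right)} = \frac{26569 + 25339}{-20838 + \left(\left(-3266 + 456976\right) + 5694\right)} = \frac{51908}{-20838 + \left(453710 + 5694\right)} = \frac{51908}{-20838 + 459404} = \frac{51908}{438566} = 51908 \cdot \frac{1}{438566} = \frac{25954}{219283}$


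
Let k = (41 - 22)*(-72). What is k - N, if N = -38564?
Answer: 37196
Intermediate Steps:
k = -1368 (k = 19*(-72) = -1368)
k - N = -1368 - 1*(-38564) = -1368 + 38564 = 37196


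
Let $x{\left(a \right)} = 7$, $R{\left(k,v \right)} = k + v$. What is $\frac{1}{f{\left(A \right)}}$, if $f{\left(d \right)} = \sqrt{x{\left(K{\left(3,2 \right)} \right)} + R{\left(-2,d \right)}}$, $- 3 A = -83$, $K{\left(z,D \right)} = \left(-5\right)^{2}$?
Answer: $\frac{\sqrt{6}}{14} \approx 0.17496$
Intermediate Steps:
$K{\left(z,D \right)} = 25$
$A = \frac{83}{3}$ ($A = \left(- \frac{1}{3}\right) \left(-83\right) = \frac{83}{3} \approx 27.667$)
$f{\left(d \right)} = \sqrt{5 + d}$ ($f{\left(d \right)} = \sqrt{7 + \left(-2 + d\right)} = \sqrt{5 + d}$)
$\frac{1}{f{\left(A \right)}} = \frac{1}{\sqrt{5 + \frac{83}{3}}} = \frac{1}{\sqrt{\frac{98}{3}}} = \frac{1}{\frac{7}{3} \sqrt{6}} = \frac{\sqrt{6}}{14}$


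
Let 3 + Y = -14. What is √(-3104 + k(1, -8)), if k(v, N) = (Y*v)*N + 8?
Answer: 4*I*√185 ≈ 54.406*I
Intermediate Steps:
Y = -17 (Y = -3 - 14 = -17)
k(v, N) = 8 - 17*N*v (k(v, N) = (-17*v)*N + 8 = -17*N*v + 8 = 8 - 17*N*v)
√(-3104 + k(1, -8)) = √(-3104 + (8 - 17*(-8)*1)) = √(-3104 + (8 + 136)) = √(-3104 + 144) = √(-2960) = 4*I*√185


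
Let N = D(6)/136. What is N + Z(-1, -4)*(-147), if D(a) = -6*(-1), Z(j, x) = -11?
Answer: 109959/68 ≈ 1617.0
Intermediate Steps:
D(a) = 6
N = 3/68 (N = 6/136 = 6*(1/136) = 3/68 ≈ 0.044118)
N + Z(-1, -4)*(-147) = 3/68 - 11*(-147) = 3/68 + 1617 = 109959/68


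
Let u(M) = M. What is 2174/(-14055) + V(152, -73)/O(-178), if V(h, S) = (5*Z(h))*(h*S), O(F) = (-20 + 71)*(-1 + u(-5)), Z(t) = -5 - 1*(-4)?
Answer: -130072774/716805 ≈ -181.46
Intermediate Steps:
Z(t) = -1 (Z(t) = -5 + 4 = -1)
O(F) = -306 (O(F) = (-20 + 71)*(-1 - 5) = 51*(-6) = -306)
V(h, S) = -5*S*h (V(h, S) = (5*(-1))*(h*S) = -5*S*h)
2174/(-14055) + V(152, -73)/O(-178) = 2174/(-14055) - 5*(-73)*152/(-306) = 2174*(-1/14055) + 55480*(-1/306) = -2174/14055 - 27740/153 = -130072774/716805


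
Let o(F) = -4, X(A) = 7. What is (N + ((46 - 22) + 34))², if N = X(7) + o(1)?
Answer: 3721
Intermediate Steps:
N = 3 (N = 7 - 4 = 3)
(N + ((46 - 22) + 34))² = (3 + ((46 - 22) + 34))² = (3 + (24 + 34))² = (3 + 58)² = 61² = 3721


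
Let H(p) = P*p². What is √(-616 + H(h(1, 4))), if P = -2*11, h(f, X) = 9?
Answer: I*√2398 ≈ 48.969*I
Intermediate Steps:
P = -22
H(p) = -22*p²
√(-616 + H(h(1, 4))) = √(-616 - 22*9²) = √(-616 - 22*81) = √(-616 - 1782) = √(-2398) = I*√2398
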